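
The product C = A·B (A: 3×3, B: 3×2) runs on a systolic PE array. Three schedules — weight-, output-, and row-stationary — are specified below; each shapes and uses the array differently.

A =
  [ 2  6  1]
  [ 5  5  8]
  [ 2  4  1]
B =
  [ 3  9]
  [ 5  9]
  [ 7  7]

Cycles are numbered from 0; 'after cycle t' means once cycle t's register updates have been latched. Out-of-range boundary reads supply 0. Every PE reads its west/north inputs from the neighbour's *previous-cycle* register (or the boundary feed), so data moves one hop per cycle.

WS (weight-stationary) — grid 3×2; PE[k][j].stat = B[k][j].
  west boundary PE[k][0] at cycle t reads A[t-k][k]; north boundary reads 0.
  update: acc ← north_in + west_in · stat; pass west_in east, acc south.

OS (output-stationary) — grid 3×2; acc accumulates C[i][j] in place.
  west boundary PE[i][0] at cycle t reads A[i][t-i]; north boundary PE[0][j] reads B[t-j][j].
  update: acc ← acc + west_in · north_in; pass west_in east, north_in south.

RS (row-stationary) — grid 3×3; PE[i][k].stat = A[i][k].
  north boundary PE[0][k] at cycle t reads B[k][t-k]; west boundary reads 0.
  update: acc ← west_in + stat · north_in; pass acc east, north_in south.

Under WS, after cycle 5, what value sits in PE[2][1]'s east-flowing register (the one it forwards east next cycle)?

Tracing WS — 3×2 array, target PE[2][1]:
  @0  [1,1]  acc 0  |  →0  ↓0
  @0  [2,0]  acc 0  |  →0  ↓0
  @0  [2,1]  acc 0  |  →0  ↓0
  @1  [1,1]  acc 0  |  →0  ↓0
  @1  [2,0]  acc 0  |  →0  ↓0
  @1  [2,1]  acc 0  |  →0  ↓0
  @2  [1,1]  acc 72  |  →6  ↓72
  @2  [2,0]  acc 43  |  →1  ↓43
  @2  [2,1]  acc 0  |  →0  ↓0
  @3  [1,1]  acc 90  |  →5  ↓90
  @3  [2,0]  acc 96  |  →8  ↓96
  @3  [2,1]  acc 79  |  →1  ↓79
  @4  [1,1]  acc 54  |  →4  ↓54
  @4  [2,0]  acc 33  |  →1  ↓33
  @4  [2,1]  acc 146  |  →8  ↓146
  @5  [1,1]  acc 0  |  →0  ↓0
  @5  [2,0]  acc 0  |  →0  ↓0
  @5  [2,1]  acc 61  |  →1  ↓61

register = 1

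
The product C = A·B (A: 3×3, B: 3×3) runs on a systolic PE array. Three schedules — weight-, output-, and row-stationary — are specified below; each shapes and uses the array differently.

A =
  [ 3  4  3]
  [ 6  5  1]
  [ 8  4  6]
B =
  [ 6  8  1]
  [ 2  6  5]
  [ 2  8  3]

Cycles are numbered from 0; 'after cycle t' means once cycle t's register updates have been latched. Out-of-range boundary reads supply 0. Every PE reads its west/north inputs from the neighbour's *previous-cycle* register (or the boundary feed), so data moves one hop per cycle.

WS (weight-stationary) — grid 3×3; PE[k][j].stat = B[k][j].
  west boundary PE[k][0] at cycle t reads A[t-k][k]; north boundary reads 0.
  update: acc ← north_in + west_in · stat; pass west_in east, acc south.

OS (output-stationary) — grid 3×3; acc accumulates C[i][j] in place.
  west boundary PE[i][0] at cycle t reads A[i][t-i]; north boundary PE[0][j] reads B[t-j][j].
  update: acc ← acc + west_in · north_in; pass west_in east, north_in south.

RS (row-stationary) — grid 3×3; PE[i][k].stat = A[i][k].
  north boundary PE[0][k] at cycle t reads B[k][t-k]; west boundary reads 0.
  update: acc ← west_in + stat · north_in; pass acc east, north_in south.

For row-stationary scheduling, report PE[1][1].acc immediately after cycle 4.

RS 3×3: PE[1][1] cycle-by-cycle (with neighbour feeds):
  t=0 PE[0][1]: acc=0 h=0 v=0
  t=0 PE[1][0]: acc=0 h=0 v=0
  t=0 PE[1][1]: acc=0 h=0 v=0
  t=1 PE[0][1]: acc=26 h=26 v=2
  t=1 PE[1][0]: acc=36 h=36 v=6
  t=1 PE[1][1]: acc=0 h=0 v=0
  t=2 PE[0][1]: acc=48 h=48 v=6
  t=2 PE[1][0]: acc=48 h=48 v=8
  t=2 PE[1][1]: acc=46 h=46 v=2
  t=3 PE[0][1]: acc=23 h=23 v=5
  t=3 PE[1][0]: acc=6 h=6 v=1
  t=3 PE[1][1]: acc=78 h=78 v=6
  t=4 PE[0][1]: acc=0 h=0 v=0
  t=4 PE[1][0]: acc=0 h=0 v=0
  t=4 PE[1][1]: acc=31 h=31 v=5

PE[1][1].acc = 31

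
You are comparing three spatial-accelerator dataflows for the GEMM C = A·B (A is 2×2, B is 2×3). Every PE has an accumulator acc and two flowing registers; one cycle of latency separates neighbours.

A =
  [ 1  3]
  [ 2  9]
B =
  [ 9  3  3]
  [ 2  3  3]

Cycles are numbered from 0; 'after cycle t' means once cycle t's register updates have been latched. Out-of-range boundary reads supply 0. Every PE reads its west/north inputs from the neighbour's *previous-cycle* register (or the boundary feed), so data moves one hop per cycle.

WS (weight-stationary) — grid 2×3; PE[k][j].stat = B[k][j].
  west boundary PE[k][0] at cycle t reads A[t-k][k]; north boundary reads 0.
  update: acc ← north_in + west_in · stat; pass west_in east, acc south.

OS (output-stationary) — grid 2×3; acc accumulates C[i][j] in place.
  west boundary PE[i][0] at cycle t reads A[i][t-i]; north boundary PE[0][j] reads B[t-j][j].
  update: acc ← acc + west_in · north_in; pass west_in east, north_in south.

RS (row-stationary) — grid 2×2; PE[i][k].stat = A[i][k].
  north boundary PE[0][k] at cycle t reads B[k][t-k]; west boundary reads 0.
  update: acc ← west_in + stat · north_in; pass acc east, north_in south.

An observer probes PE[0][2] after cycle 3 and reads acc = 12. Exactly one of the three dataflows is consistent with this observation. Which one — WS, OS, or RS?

dataflow = OS

WS [2×3] PE[0][2] across cycles:
  step 0 · PE0,2: acc=0; fwd→0 fwd↓0
  step 1 · PE0,2: acc=0; fwd→0 fwd↓0
  step 2 · PE0,2: acc=3; fwd→1 fwd↓3
  step 3 · PE0,2: acc=6; fwd→2 fwd↓6
OS [2×3] PE[0][2] across cycles:
  step 0 · PE0,2: acc=0; fwd→0 fwd↓0
  step 1 · PE0,2: acc=0; fwd→0 fwd↓0
  step 2 · PE0,2: acc=3; fwd→1 fwd↓3
  step 3 · PE0,2: acc=12; fwd→3 fwd↓3
RS (2×2): PE[0][2] does not exist.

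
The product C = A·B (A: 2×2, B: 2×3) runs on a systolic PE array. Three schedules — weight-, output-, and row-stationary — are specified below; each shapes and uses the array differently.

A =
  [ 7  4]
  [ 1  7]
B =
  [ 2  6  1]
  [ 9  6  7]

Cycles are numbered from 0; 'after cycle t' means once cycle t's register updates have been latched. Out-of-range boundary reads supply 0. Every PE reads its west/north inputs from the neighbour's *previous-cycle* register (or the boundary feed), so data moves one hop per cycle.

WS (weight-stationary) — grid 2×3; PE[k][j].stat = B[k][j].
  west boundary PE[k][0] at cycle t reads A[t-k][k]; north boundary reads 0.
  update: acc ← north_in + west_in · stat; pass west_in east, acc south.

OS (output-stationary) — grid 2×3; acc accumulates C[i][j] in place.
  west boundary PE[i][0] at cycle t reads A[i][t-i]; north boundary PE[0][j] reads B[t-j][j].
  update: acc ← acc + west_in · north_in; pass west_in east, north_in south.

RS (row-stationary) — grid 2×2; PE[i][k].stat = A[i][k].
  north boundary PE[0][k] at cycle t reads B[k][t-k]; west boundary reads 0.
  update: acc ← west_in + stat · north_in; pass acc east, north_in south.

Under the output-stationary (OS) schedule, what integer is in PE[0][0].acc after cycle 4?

PE[0][0].acc = 50

Tracing OS — 2×3 array, target PE[0][0]:
  @0  [0,0]  acc 14  |  →7  ↓2
  @1  [0,0]  acc 50  |  →4  ↓9
  @2  [0,0]  acc 50  |  →0  ↓0
  @3  [0,0]  acc 50  |  →0  ↓0
  @4  [0,0]  acc 50  |  →0  ↓0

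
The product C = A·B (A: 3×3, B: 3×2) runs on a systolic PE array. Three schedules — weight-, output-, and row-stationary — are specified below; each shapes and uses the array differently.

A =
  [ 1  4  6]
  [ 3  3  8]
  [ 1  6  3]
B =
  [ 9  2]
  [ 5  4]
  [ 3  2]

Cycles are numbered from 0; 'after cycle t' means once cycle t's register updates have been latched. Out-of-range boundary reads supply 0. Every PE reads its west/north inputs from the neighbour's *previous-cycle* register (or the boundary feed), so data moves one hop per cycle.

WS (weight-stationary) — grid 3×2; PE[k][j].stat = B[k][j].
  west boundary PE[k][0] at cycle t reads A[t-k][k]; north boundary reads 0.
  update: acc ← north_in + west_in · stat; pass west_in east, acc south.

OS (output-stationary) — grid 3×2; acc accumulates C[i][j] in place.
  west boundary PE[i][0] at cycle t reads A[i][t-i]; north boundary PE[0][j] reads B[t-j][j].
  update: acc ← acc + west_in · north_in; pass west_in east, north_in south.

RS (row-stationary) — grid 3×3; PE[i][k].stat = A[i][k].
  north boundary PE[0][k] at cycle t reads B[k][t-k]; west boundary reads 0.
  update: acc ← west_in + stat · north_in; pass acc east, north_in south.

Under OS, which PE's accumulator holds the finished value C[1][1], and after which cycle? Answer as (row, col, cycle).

OS — PE[1][1] is where C[1][1] collects:
  step 0 · PE1,1: acc=0; fwd→0 fwd↓0
  step 1 · PE1,1: acc=0; fwd→0 fwd↓0
  step 2 · PE1,1: acc=6; fwd→3 fwd↓2
  step 3 · PE1,1: acc=18; fwd→3 fwd↓4
  step 4 · PE1,1: acc=34; fwd→8 fwd↓2

(row, col, cycle) = (1, 1, 4)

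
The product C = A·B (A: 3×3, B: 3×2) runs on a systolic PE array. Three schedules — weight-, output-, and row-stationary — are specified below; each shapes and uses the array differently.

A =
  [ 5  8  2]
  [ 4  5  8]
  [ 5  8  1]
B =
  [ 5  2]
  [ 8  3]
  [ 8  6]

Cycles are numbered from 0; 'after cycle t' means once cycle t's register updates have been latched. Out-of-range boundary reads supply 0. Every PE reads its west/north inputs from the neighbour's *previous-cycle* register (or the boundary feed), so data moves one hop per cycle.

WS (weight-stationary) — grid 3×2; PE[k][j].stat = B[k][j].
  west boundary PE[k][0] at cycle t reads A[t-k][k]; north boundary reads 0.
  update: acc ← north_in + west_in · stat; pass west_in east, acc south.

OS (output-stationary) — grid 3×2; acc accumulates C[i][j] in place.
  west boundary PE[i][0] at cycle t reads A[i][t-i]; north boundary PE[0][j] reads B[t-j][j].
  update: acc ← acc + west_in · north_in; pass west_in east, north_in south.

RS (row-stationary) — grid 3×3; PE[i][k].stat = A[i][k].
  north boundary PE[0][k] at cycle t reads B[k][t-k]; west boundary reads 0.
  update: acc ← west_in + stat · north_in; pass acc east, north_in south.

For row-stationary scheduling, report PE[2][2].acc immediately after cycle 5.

PE[2][2].acc = 40

Tracing RS — 3×3 array, target PE[2][2]:
  [0] (1,2) acc=0 (h:0 v:0)
  [0] (2,1) acc=0 (h:0 v:0)
  [0] (2,2) acc=0 (h:0 v:0)
  [1] (1,2) acc=0 (h:0 v:0)
  [1] (2,1) acc=0 (h:0 v:0)
  [1] (2,2) acc=0 (h:0 v:0)
  [2] (1,2) acc=0 (h:0 v:0)
  [2] (2,1) acc=0 (h:0 v:0)
  [2] (2,2) acc=0 (h:0 v:0)
  [3] (1,2) acc=124 (h:124 v:8)
  [3] (2,1) acc=89 (h:89 v:8)
  [3] (2,2) acc=0 (h:0 v:0)
  [4] (1,2) acc=71 (h:71 v:6)
  [4] (2,1) acc=34 (h:34 v:3)
  [4] (2,2) acc=97 (h:97 v:8)
  [5] (1,2) acc=0 (h:0 v:0)
  [5] (2,1) acc=0 (h:0 v:0)
  [5] (2,2) acc=40 (h:40 v:6)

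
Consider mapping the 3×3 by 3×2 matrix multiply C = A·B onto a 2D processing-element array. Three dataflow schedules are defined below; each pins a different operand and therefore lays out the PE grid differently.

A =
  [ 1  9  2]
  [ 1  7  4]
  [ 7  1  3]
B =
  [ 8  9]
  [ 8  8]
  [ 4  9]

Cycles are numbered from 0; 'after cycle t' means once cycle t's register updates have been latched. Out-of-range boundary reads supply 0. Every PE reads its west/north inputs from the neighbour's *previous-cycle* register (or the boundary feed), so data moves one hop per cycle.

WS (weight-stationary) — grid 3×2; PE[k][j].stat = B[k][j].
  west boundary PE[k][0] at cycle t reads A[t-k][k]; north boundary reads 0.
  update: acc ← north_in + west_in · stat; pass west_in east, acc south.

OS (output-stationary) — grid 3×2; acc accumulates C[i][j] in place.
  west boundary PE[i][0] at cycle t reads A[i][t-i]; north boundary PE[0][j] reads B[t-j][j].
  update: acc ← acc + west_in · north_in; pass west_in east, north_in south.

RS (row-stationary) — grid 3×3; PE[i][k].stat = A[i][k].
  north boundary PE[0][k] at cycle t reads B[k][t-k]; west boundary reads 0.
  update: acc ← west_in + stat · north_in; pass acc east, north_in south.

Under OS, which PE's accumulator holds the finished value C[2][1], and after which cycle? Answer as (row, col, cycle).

(row, col, cycle) = (2, 1, 5)

OS — PE[2][1] is where C[2][1] collects:
  step 0 · PE2,1: acc=0; fwd→0 fwd↓0
  step 1 · PE2,1: acc=0; fwd→0 fwd↓0
  step 2 · PE2,1: acc=0; fwd→0 fwd↓0
  step 3 · PE2,1: acc=63; fwd→7 fwd↓9
  step 4 · PE2,1: acc=71; fwd→1 fwd↓8
  step 5 · PE2,1: acc=98; fwd→3 fwd↓9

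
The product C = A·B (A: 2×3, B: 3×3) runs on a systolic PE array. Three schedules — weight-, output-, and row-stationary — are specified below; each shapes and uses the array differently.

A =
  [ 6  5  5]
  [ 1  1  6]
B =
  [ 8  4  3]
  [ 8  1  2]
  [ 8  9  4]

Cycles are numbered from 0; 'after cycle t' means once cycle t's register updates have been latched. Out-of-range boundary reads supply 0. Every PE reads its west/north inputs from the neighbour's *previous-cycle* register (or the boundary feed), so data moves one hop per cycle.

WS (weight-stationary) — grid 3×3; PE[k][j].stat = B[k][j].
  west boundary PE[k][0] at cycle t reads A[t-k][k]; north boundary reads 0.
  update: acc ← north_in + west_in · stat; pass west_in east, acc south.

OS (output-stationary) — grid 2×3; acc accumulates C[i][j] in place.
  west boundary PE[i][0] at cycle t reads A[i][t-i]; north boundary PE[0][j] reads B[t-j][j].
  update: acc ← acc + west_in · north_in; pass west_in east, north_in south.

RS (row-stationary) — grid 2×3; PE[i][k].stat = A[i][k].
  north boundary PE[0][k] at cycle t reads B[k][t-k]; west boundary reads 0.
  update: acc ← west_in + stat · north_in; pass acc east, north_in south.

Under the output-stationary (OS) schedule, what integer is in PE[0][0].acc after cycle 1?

OS (2×3). Following PE[0][0] plus its west/north inputs:
  t=0 PE[0][0]: acc=48 h=6 v=8
  t=1 PE[0][0]: acc=88 h=5 v=8

PE[0][0].acc = 88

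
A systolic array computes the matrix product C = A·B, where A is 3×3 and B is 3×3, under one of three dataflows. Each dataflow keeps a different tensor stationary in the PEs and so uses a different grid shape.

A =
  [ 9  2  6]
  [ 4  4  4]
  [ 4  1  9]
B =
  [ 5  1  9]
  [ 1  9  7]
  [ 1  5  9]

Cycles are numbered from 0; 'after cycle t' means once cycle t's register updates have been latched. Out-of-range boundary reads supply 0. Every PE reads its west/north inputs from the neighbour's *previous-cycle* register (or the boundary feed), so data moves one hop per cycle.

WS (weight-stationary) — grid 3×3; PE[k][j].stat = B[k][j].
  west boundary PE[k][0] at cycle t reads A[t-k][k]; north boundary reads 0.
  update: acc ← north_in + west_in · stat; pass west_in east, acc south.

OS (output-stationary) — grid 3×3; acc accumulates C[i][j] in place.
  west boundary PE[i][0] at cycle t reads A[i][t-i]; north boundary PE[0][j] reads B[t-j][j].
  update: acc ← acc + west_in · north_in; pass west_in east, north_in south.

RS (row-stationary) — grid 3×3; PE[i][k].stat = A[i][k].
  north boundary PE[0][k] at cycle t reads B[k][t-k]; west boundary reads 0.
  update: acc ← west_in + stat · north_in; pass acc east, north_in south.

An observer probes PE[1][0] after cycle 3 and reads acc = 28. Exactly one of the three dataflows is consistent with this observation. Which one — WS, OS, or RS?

Under WS (3×3), PE[1][0]:
  t=0 PE[1][0]: acc=0 h=0 v=0
  t=1 PE[1][0]: acc=47 h=2 v=47
  t=2 PE[1][0]: acc=24 h=4 v=24
  t=3 PE[1][0]: acc=21 h=1 v=21
Under OS (3×3), PE[1][0]:
  t=0 PE[1][0]: acc=0 h=0 v=0
  t=1 PE[1][0]: acc=20 h=4 v=5
  t=2 PE[1][0]: acc=24 h=4 v=1
  t=3 PE[1][0]: acc=28 h=4 v=1
Under RS (3×3), PE[1][0]:
  t=0 PE[1][0]: acc=0 h=0 v=0
  t=1 PE[1][0]: acc=20 h=20 v=5
  t=2 PE[1][0]: acc=4 h=4 v=1
  t=3 PE[1][0]: acc=36 h=36 v=9

dataflow = OS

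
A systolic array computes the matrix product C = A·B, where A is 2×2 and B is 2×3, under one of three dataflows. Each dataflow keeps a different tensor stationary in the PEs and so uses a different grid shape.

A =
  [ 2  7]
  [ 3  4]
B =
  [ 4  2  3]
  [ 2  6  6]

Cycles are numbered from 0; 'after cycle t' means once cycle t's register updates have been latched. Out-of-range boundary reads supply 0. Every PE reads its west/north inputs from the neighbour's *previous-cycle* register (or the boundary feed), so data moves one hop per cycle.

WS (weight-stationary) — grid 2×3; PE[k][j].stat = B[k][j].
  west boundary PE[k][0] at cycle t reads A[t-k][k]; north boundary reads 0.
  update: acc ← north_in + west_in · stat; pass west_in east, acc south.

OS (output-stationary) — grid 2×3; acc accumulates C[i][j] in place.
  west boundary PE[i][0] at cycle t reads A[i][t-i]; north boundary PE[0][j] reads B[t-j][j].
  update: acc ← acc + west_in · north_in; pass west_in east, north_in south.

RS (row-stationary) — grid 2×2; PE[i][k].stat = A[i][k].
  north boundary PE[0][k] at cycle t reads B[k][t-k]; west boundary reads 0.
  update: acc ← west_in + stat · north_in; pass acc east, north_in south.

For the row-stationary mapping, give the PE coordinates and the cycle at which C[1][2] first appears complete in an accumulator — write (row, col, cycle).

RS: C[1][2] accumulates in PE[1][1]:
  c0 r1c1: 0 / 0 / 0
  c1 r1c1: 0 / 0 / 0
  c2 r1c1: 20 / 20 / 2
  c3 r1c1: 30 / 30 / 6
  c4 r1c1: 33 / 33 / 6

(row, col, cycle) = (1, 1, 4)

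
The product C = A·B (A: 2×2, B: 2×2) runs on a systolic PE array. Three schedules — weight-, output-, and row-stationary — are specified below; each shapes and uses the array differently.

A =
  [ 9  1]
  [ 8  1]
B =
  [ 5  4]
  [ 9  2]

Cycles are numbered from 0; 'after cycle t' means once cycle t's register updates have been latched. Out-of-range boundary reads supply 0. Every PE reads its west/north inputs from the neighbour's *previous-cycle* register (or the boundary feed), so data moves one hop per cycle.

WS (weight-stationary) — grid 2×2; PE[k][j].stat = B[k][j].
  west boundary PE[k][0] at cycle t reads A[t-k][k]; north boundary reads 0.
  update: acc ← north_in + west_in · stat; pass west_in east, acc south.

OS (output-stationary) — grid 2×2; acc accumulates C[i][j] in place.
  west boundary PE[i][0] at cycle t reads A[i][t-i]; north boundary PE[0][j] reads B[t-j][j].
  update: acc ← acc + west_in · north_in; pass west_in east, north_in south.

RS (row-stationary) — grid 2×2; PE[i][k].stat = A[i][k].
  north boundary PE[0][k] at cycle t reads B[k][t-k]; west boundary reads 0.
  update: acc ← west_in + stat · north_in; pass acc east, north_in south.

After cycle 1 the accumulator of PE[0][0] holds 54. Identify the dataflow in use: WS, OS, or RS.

— WS: 2×2; PE[0][0] trace:
  @0  [0,0]  acc 45  |  →9  ↓45
  @1  [0,0]  acc 40  |  →8  ↓40
— OS: 2×2; PE[0][0] trace:
  @0  [0,0]  acc 45  |  →9  ↓5
  @1  [0,0]  acc 54  |  →1  ↓9
— RS: 2×2; PE[0][0] trace:
  @0  [0,0]  acc 45  |  →45  ↓5
  @1  [0,0]  acc 36  |  →36  ↓4

dataflow = OS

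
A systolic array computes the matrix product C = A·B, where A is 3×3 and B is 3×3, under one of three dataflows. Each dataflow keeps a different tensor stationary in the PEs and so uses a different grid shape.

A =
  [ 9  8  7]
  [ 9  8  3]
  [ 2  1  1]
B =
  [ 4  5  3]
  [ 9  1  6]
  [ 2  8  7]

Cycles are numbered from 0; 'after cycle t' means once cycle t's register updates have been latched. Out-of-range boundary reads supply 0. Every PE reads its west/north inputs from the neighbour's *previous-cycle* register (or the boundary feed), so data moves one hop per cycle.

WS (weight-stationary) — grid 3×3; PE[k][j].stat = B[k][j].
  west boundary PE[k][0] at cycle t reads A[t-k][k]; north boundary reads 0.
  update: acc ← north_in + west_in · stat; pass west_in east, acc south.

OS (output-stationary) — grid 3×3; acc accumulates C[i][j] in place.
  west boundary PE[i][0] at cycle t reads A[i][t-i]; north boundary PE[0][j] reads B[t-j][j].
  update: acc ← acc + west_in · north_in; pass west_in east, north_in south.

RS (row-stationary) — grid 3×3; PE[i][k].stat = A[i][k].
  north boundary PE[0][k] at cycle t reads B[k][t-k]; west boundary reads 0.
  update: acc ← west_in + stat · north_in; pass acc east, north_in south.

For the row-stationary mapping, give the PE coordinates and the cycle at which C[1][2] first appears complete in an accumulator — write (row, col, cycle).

RS: C[1][2] accumulates in PE[1][2]:
  cycle 0: PE[1][2] → acc 0, east 0, south 0
  cycle 1: PE[1][2] → acc 0, east 0, south 0
  cycle 2: PE[1][2] → acc 0, east 0, south 0
  cycle 3: PE[1][2] → acc 114, east 114, south 2
  cycle 4: PE[1][2] → acc 77, east 77, south 8
  cycle 5: PE[1][2] → acc 96, east 96, south 7

(row, col, cycle) = (1, 2, 5)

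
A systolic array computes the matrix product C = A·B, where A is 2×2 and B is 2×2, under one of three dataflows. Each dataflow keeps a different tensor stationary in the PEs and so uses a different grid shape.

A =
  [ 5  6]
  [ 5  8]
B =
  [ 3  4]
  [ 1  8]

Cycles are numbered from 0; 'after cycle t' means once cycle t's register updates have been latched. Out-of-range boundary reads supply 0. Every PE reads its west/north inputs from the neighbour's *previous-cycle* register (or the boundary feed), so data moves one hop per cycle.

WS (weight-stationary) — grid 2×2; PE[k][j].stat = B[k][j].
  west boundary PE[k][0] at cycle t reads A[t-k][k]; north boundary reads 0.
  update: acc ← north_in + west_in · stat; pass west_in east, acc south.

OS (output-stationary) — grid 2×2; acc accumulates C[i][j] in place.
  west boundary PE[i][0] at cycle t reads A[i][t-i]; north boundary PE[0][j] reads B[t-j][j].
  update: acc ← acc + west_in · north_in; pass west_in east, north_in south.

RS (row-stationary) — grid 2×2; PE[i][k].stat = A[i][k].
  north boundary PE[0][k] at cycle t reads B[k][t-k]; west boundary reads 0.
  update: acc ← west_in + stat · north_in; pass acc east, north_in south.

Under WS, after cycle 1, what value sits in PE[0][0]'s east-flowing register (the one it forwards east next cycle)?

register = 5

WS (2×2). Following PE[0][0] plus its west/north inputs:
  after 0 — PE[0][0] acc=15, pass-E 5, pass-S 15
  after 1 — PE[0][0] acc=15, pass-E 5, pass-S 15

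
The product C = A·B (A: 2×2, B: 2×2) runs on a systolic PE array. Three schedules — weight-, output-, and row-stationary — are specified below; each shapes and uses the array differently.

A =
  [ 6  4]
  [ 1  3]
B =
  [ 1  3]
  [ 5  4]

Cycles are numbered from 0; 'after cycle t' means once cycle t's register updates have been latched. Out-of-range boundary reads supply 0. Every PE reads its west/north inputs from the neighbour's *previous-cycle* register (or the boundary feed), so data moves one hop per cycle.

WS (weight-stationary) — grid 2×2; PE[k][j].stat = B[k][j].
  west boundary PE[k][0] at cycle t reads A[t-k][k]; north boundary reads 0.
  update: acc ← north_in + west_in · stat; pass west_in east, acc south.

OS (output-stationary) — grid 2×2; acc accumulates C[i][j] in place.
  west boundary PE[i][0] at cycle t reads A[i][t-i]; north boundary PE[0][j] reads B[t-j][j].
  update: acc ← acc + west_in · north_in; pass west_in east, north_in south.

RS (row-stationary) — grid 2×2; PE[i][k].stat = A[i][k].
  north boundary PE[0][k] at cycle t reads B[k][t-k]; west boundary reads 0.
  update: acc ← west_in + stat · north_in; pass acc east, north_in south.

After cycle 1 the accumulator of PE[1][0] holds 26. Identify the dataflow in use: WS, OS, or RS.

— WS: 2×2; PE[1][0] trace:
  @0  [1,0]  acc 0  |  →0  ↓0
  @1  [1,0]  acc 26  |  →4  ↓26
— OS: 2×2; PE[1][0] trace:
  @0  [1,0]  acc 0  |  →0  ↓0
  @1  [1,0]  acc 1  |  →1  ↓1
— RS: 2×2; PE[1][0] trace:
  @0  [1,0]  acc 0  |  →0  ↓0
  @1  [1,0]  acc 1  |  →1  ↓1

dataflow = WS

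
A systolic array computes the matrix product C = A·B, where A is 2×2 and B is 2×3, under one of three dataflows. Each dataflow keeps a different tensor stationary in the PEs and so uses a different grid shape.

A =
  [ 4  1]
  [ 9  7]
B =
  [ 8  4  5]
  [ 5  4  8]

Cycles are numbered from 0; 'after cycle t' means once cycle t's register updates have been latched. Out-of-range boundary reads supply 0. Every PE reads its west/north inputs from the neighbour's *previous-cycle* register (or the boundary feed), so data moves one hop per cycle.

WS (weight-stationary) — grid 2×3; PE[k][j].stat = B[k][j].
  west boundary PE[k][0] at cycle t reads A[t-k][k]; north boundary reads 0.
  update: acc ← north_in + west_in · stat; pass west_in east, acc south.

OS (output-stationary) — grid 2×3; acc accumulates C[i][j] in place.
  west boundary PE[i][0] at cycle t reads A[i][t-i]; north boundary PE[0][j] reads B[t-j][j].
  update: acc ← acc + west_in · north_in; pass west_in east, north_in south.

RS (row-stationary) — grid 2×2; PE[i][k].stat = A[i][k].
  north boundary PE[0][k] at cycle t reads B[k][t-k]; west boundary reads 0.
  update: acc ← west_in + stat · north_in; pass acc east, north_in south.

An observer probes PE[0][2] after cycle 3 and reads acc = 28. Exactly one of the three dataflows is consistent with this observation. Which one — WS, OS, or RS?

dataflow = OS

WS (2×3 grid), PE[0][2]:
  after 0 — PE[0][2] acc=0, pass-E 0, pass-S 0
  after 1 — PE[0][2] acc=0, pass-E 0, pass-S 0
  after 2 — PE[0][2] acc=20, pass-E 4, pass-S 20
  after 3 — PE[0][2] acc=45, pass-E 9, pass-S 45
OS (2×3 grid), PE[0][2]:
  after 0 — PE[0][2] acc=0, pass-E 0, pass-S 0
  after 1 — PE[0][2] acc=0, pass-E 0, pass-S 0
  after 2 — PE[0][2] acc=20, pass-E 4, pass-S 5
  after 3 — PE[0][2] acc=28, pass-E 1, pass-S 8
RS (2×2): PE[0][2] does not exist.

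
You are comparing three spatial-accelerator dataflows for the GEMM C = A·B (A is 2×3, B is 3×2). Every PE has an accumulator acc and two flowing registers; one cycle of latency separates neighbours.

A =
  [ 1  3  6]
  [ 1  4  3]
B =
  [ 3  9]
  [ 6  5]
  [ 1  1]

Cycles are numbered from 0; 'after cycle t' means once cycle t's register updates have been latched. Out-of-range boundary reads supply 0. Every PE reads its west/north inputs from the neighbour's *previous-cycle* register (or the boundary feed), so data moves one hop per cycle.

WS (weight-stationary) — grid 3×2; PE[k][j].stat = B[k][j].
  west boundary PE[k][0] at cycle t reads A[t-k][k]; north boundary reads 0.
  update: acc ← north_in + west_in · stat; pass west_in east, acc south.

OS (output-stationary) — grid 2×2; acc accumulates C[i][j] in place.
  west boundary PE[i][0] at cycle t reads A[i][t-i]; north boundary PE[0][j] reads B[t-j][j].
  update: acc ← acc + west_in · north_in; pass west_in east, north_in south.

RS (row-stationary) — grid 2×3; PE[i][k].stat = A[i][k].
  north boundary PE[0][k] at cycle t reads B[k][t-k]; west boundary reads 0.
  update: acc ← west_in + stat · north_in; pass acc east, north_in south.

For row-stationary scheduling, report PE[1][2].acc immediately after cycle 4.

RS on a 2×3 grid — tracing PE[1][2] and its feeders:
  c0 r0c2: 0 / 0 / 0
  c0 r1c1: 0 / 0 / 0
  c0 r1c2: 0 / 0 / 0
  c1 r0c2: 0 / 0 / 0
  c1 r1c1: 0 / 0 / 0
  c1 r1c2: 0 / 0 / 0
  c2 r0c2: 27 / 27 / 1
  c2 r1c1: 27 / 27 / 6
  c2 r1c2: 0 / 0 / 0
  c3 r0c2: 30 / 30 / 1
  c3 r1c1: 29 / 29 / 5
  c3 r1c2: 30 / 30 / 1
  c4 r0c2: 0 / 0 / 0
  c4 r1c1: 0 / 0 / 0
  c4 r1c2: 32 / 32 / 1

PE[1][2].acc = 32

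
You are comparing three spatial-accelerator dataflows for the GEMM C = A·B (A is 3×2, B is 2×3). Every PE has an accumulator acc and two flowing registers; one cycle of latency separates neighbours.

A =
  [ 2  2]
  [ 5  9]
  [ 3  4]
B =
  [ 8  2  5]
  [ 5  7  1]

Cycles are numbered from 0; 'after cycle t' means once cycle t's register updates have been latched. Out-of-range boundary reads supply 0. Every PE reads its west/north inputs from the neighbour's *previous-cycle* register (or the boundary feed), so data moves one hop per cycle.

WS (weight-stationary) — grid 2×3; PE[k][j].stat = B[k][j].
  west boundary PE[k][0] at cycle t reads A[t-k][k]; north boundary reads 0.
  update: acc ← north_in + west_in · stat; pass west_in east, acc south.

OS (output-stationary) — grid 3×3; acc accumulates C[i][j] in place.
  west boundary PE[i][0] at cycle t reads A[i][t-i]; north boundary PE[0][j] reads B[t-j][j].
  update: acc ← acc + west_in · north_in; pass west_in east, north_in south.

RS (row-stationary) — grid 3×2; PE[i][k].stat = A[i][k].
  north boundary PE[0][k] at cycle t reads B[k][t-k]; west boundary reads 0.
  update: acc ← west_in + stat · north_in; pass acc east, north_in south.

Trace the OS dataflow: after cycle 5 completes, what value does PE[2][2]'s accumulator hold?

PE[2][2].acc = 19

Tracing OS — 3×3 array, target PE[2][2]:
  [0] (1,2) acc=0 (h:0 v:0)
  [0] (2,1) acc=0 (h:0 v:0)
  [0] (2,2) acc=0 (h:0 v:0)
  [1] (1,2) acc=0 (h:0 v:0)
  [1] (2,1) acc=0 (h:0 v:0)
  [1] (2,2) acc=0 (h:0 v:0)
  [2] (1,2) acc=0 (h:0 v:0)
  [2] (2,1) acc=0 (h:0 v:0)
  [2] (2,2) acc=0 (h:0 v:0)
  [3] (1,2) acc=25 (h:5 v:5)
  [3] (2,1) acc=6 (h:3 v:2)
  [3] (2,2) acc=0 (h:0 v:0)
  [4] (1,2) acc=34 (h:9 v:1)
  [4] (2,1) acc=34 (h:4 v:7)
  [4] (2,2) acc=15 (h:3 v:5)
  [5] (1,2) acc=34 (h:0 v:0)
  [5] (2,1) acc=34 (h:0 v:0)
  [5] (2,2) acc=19 (h:4 v:1)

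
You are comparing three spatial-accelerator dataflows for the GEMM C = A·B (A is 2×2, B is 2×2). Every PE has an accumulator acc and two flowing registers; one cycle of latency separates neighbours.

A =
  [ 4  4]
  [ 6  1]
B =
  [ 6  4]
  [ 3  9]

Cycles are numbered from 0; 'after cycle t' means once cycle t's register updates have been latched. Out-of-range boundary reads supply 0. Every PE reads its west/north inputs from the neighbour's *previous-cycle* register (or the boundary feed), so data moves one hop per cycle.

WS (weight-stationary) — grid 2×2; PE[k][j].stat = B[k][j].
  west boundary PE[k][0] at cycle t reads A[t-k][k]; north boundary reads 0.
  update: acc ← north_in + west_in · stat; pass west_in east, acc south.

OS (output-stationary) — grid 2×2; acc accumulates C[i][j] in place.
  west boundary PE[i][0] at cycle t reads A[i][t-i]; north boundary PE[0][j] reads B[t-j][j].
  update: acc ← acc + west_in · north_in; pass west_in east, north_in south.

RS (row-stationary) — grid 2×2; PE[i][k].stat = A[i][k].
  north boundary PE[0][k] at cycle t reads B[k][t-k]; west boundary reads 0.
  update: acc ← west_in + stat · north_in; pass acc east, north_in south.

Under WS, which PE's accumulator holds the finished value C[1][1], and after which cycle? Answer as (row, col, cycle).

WS — PE[1][1] is where C[1][1] collects:
  c0 r1c1: 0 / 0 / 0
  c1 r1c1: 0 / 0 / 0
  c2 r1c1: 52 / 4 / 52
  c3 r1c1: 33 / 1 / 33

(row, col, cycle) = (1, 1, 3)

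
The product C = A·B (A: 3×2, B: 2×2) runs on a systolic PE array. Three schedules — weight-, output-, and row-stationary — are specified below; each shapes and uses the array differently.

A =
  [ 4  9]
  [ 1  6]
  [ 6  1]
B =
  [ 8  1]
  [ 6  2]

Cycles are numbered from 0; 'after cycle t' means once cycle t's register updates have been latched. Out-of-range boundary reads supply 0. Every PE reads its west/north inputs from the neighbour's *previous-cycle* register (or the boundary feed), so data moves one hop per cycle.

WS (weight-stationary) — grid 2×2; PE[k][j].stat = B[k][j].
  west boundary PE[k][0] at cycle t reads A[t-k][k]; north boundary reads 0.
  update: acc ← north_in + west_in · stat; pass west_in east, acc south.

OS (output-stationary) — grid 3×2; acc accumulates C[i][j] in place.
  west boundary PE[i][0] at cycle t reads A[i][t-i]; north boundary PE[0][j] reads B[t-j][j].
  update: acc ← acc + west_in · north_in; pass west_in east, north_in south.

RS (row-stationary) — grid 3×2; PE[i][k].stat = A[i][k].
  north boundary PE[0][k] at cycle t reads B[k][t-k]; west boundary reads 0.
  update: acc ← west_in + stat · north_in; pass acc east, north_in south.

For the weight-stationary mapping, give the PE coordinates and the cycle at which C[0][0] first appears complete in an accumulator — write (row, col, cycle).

(row, col, cycle) = (1, 0, 1)

Under WS, C[0][0] lands at PE[1][0]:
  0: (1,0).acc=0  regs=<0,0>
  1: (1,0).acc=86  regs=<9,86>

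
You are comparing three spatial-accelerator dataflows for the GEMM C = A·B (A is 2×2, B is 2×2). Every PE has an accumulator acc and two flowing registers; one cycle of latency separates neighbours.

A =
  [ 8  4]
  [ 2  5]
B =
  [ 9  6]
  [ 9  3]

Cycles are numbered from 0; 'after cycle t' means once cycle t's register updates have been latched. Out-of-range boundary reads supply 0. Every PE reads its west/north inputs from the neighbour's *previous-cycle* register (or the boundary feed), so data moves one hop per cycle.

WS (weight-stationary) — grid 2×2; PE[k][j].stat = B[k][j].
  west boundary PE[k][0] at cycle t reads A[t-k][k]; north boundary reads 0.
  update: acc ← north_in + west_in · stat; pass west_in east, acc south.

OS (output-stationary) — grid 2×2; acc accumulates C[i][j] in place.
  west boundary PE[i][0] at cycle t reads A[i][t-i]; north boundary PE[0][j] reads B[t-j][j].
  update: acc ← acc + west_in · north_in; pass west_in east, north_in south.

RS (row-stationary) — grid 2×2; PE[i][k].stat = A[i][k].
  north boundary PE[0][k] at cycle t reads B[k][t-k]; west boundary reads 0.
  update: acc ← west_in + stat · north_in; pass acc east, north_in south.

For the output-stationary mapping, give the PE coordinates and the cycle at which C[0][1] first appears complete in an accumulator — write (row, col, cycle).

OS: C[0][1] accumulates in PE[0][1]:
  cycle 0: PE[0][1] → acc 0, east 0, south 0
  cycle 1: PE[0][1] → acc 48, east 8, south 6
  cycle 2: PE[0][1] → acc 60, east 4, south 3

(row, col, cycle) = (0, 1, 2)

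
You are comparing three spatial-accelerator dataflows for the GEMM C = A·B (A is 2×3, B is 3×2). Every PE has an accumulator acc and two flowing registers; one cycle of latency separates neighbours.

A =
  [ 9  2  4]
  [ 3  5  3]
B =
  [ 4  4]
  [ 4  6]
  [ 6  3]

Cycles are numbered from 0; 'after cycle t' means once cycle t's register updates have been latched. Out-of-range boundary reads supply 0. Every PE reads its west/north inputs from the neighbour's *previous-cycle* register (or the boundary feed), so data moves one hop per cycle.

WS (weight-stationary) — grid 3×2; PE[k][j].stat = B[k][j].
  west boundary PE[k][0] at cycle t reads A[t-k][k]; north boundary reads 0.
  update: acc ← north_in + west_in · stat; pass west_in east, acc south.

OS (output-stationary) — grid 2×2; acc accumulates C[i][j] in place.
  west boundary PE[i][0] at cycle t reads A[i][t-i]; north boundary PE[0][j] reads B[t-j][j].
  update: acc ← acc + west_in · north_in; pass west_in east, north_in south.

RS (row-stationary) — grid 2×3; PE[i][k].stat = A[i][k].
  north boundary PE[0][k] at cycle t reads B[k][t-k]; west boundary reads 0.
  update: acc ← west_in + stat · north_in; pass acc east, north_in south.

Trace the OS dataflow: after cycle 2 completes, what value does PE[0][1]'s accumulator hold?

OS (2×2). Following PE[0][1] plus its west/north inputs:
  [0] (0,0) acc=36 (h:9 v:4)
  [0] (0,1) acc=0 (h:0 v:0)
  [1] (0,0) acc=44 (h:2 v:4)
  [1] (0,1) acc=36 (h:9 v:4)
  [2] (0,0) acc=68 (h:4 v:6)
  [2] (0,1) acc=48 (h:2 v:6)

PE[0][1].acc = 48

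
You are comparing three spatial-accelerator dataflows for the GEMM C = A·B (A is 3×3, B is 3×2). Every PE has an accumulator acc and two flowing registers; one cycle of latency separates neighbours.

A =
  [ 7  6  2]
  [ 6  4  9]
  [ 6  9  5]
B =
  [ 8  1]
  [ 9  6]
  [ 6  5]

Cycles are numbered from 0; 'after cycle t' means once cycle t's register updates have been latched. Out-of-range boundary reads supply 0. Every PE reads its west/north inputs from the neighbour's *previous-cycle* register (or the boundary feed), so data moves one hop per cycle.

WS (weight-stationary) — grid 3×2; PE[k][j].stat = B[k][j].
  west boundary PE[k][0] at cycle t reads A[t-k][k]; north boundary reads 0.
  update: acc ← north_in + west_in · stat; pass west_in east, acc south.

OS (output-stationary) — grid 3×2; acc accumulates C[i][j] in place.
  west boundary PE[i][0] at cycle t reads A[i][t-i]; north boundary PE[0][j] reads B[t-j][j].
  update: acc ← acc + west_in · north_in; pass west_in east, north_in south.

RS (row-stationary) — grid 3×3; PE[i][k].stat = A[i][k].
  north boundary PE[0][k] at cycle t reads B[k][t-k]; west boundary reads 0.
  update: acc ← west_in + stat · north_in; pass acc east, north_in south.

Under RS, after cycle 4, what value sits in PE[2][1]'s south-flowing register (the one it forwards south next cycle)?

RS (3×3). Following PE[2][1] plus its west/north inputs:
  after 0 — PE[1][1] acc=0, pass-E 0, pass-S 0
  after 0 — PE[2][0] acc=0, pass-E 0, pass-S 0
  after 0 — PE[2][1] acc=0, pass-E 0, pass-S 0
  after 1 — PE[1][1] acc=0, pass-E 0, pass-S 0
  after 1 — PE[2][0] acc=0, pass-E 0, pass-S 0
  after 1 — PE[2][1] acc=0, pass-E 0, pass-S 0
  after 2 — PE[1][1] acc=84, pass-E 84, pass-S 9
  after 2 — PE[2][0] acc=48, pass-E 48, pass-S 8
  after 2 — PE[2][1] acc=0, pass-E 0, pass-S 0
  after 3 — PE[1][1] acc=30, pass-E 30, pass-S 6
  after 3 — PE[2][0] acc=6, pass-E 6, pass-S 1
  after 3 — PE[2][1] acc=129, pass-E 129, pass-S 9
  after 4 — PE[1][1] acc=0, pass-E 0, pass-S 0
  after 4 — PE[2][0] acc=0, pass-E 0, pass-S 0
  after 4 — PE[2][1] acc=60, pass-E 60, pass-S 6

register = 6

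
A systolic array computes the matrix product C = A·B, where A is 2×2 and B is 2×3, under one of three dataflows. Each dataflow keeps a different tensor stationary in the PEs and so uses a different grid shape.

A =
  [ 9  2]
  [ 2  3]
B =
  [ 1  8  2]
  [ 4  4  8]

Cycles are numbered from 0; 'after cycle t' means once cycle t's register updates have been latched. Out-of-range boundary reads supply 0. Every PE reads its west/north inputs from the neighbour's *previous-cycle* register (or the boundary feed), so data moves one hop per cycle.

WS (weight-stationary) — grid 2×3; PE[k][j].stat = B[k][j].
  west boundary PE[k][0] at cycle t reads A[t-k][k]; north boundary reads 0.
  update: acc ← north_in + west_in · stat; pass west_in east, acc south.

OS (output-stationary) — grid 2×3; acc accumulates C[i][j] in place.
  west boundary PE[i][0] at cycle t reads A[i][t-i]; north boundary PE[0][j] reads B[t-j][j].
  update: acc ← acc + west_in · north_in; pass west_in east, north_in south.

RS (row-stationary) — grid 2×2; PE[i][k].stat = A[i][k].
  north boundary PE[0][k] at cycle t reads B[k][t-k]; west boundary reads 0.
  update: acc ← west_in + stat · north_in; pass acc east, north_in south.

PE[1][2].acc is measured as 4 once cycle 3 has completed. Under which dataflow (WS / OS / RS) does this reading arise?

dataflow = OS

Under WS (2×3), PE[1][2]:
  0: (1,2).acc=0  regs=<0,0>
  1: (1,2).acc=0  regs=<0,0>
  2: (1,2).acc=0  regs=<0,0>
  3: (1,2).acc=34  regs=<2,34>
Under OS (2×3), PE[1][2]:
  0: (1,2).acc=0  regs=<0,0>
  1: (1,2).acc=0  regs=<0,0>
  2: (1,2).acc=0  regs=<0,0>
  3: (1,2).acc=4  regs=<2,2>
RS: PE[1][2] is outside its 2×2 grid.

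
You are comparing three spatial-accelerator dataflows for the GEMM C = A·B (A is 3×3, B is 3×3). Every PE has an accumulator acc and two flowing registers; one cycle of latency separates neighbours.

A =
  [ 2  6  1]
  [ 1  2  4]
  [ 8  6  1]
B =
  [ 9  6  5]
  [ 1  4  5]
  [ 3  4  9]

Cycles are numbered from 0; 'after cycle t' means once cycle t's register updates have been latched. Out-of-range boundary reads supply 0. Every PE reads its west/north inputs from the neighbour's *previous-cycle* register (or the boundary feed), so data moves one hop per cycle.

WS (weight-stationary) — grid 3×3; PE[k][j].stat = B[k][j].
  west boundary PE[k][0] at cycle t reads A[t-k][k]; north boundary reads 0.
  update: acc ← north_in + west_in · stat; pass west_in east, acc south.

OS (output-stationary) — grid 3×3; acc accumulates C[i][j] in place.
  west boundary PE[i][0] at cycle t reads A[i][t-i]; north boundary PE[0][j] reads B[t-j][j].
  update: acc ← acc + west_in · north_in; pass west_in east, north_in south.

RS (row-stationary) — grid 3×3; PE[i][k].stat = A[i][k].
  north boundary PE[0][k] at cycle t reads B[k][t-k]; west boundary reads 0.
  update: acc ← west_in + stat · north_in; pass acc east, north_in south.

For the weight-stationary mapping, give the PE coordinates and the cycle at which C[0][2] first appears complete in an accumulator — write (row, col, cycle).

WS — PE[2][2] is where C[0][2] collects:
  0: (2,2).acc=0  regs=<0,0>
  1: (2,2).acc=0  regs=<0,0>
  2: (2,2).acc=0  regs=<0,0>
  3: (2,2).acc=0  regs=<0,0>
  4: (2,2).acc=49  regs=<1,49>

(row, col, cycle) = (2, 2, 4)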